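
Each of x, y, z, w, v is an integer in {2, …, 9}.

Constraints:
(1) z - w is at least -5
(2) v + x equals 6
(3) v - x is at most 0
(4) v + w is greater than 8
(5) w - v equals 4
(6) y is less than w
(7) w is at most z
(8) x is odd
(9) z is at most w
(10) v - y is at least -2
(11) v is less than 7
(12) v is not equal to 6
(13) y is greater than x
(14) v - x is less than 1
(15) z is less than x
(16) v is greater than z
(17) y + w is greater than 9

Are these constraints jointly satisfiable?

Unsatisfiable

Constraints 3, 6, 7, 13, and 16 give w ≤ z, z < v, v ≤ x, x < y, y < w. Chaining: w ≤ z < v ≤ x < y < w, which forces w < w — impossible.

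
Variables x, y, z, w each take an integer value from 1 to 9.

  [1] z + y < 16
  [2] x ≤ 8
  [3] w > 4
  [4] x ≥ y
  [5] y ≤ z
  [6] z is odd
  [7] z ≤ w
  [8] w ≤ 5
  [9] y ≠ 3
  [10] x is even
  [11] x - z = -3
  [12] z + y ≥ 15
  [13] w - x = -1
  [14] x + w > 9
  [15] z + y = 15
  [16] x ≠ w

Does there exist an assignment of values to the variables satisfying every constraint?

Unsatisfiable

From constraints 7 and 8: z ≤ w ≤ 5. From constraints 2 and 4: y ≤ x ≤ 8. Hence z + y ≤ 13. But constraint 12 requires z + y ≥ 15, and 15 > 13. Contradiction.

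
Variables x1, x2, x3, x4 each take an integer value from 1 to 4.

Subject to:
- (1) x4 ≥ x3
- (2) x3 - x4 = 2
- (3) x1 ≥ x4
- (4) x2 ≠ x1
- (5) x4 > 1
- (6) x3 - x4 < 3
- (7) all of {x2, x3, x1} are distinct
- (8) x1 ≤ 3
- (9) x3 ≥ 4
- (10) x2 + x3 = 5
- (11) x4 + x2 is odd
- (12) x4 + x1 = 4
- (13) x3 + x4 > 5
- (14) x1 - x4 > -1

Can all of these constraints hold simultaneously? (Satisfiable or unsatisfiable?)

From constraints 1 and 9: x4 ≥ x3 and x3 ≥ 4, so x4 ≥ 4. From constraints 3 and 8: x4 ≤ x1 and x1 ≤ 3, so x4 ≤ 3. But 3 < 4, so no value of x4 works.

Unsatisfiable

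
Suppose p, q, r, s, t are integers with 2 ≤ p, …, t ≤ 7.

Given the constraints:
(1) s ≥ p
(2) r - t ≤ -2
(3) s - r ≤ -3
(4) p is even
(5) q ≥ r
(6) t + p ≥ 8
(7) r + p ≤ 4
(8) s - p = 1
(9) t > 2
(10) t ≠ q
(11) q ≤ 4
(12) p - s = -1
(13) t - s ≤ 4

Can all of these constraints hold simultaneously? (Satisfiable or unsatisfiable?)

Unsatisfiable

Constraints 2, 3, and 13 give s − t ≥ -4, t − r ≥ 2, r − s ≥ 3.
Adding all 3 inequalities: the left sides telescope to 0, and the right sides sum to (-4) + 2 + 3 = 1. So 0 ≥ 1, which is false.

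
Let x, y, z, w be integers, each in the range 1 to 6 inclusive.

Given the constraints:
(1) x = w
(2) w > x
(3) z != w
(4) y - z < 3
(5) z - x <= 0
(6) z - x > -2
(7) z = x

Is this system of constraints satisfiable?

From constraints 1 and 7, z = x = w, so z = w. But constraint 3 says z ≠ w. Contradiction.

Unsatisfiable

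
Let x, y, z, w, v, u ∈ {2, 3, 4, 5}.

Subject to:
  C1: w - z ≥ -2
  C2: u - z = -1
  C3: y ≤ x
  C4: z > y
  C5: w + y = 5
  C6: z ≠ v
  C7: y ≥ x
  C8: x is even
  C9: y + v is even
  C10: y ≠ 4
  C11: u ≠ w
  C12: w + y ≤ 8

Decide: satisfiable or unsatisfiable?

Satisfiable

Setting (x, y, z, w, v, u) = (2, 2, 3, 3, 2, 2) satisfies everything: constraint 1: w - z = 0; constraint 2: u - z = -1; constraint 5: w + y = 5, and the others follow.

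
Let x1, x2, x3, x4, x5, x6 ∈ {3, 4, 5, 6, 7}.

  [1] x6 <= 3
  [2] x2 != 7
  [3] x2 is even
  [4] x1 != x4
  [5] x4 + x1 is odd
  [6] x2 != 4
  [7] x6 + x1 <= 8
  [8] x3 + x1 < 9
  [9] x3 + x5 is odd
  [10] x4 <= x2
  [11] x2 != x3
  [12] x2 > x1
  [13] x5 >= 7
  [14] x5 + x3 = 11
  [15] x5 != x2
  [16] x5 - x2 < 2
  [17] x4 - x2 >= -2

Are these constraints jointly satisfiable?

Setting (x1, x2, x3, x4, x5, x6) = (3, 6, 4, 6, 7, 3) satisfies everything: constraint 7: x6 + x1 = 6; constraint 8: x3 + x1 = 7; constraint 14: x5 + x3 = 11, and the others follow.

Satisfiable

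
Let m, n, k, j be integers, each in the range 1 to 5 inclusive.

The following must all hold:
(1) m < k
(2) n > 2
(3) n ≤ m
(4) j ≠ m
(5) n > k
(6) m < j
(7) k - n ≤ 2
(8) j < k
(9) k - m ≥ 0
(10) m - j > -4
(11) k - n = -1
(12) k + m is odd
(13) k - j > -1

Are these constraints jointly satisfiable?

Constraints 3, 5, 6, and 8 give j < k, k < n, n ≤ m, m < j. Chaining: j < k < n ≤ m < j, which forces j < j — impossible.

Unsatisfiable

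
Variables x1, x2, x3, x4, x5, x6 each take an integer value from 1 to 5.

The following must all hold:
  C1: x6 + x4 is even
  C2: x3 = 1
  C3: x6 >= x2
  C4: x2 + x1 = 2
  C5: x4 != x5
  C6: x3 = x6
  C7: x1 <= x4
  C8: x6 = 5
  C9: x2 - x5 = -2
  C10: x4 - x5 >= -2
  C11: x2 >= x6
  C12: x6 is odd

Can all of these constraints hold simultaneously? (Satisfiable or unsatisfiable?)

Unsatisfiable

Constraint 2 fixes x3 = 1 and constraint 8 fixes x6 = 5, but constraint 6 requires x3 = x6. Since 1 ≠ 5, contradiction.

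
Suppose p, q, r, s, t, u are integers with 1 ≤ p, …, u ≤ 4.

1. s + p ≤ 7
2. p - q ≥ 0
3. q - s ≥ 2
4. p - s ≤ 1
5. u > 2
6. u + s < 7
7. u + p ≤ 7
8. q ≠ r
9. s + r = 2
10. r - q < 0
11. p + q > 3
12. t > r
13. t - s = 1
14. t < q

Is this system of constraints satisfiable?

Unsatisfiable

Constraints 2, 3, and 4 give p − q ≥ 0, q − s ≥ 2, s − p ≥ -1.
Adding all 3 inequalities: the left sides telescope to 0, and the right sides sum to 0 + 2 + (-1) = 1. So 0 ≥ 1, which is false.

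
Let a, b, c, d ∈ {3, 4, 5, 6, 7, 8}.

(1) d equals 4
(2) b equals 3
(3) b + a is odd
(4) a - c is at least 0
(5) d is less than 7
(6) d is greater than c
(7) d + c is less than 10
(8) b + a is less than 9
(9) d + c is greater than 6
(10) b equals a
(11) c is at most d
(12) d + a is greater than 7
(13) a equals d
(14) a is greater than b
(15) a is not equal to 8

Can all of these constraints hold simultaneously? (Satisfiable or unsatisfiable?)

Unsatisfiable

Constraint 2 fixes b = 3 and constraint 1 fixes d = 4. Constraints 10 and 13 give b = a = d, so b = d. But 3 ≠ 4 — contradiction.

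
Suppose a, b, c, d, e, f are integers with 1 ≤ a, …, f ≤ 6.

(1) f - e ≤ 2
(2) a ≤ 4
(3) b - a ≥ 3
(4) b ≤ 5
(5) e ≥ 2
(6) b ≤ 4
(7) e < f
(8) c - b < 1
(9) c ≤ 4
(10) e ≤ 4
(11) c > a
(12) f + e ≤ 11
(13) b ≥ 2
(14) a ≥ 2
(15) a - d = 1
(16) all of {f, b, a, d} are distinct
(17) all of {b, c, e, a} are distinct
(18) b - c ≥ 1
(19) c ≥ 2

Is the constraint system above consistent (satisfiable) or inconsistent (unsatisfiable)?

Constraints 2, 5, 6, 9, 10, 13, 14, and 19 confine each of b, c, e, a to the 3 values {2, …, 4}.
Constraint 17 requires all 4 of them to be distinct, but only 3 values are available — impossible by the pigeonhole principle.

Unsatisfiable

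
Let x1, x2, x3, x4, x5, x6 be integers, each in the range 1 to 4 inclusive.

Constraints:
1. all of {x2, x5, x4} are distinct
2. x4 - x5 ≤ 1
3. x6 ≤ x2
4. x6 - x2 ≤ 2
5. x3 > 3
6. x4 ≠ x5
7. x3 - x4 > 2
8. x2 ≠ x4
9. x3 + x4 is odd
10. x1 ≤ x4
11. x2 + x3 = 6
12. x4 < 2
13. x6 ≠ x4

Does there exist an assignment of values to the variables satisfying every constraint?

Take x1 = 1, x2 = 2, x3 = 4, x4 = 1, x5 = 3, x6 = 2. Then constraint 2: x4 - x5 = -2; constraint 4: x6 - x2 = 0, and every other listed constraint is also met.

Satisfiable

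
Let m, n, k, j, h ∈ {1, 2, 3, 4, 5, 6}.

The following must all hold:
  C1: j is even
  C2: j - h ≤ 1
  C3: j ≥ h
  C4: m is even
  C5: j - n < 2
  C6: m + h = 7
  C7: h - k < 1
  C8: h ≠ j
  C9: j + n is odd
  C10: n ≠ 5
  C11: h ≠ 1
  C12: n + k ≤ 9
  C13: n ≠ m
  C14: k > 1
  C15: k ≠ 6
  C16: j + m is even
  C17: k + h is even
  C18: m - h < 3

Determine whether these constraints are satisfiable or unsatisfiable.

Try m = 4, n = 3, k = 5, j = 4, h = 3.
Check constraint 2: j - h = 1; constraint 5: j - n = 1; constraint 6: m + h = 7. The remaining constraints are straightforward to verify.

Satisfiable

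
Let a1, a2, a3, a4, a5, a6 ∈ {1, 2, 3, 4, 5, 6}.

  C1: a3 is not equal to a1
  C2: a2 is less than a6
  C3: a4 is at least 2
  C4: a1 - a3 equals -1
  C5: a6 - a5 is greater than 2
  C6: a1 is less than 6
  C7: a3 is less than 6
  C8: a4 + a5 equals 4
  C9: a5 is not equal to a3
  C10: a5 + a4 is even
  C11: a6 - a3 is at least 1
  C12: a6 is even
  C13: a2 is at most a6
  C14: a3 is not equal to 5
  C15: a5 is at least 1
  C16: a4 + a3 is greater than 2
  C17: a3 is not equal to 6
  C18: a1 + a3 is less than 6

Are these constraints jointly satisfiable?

One satisfying assignment is a1 = 1, a2 = 5, a3 = 2, a4 = 3, a5 = 1, a6 = 6.
For the less obvious constraints — constraint 4: a1 - a3 = -1; constraint 5: a6 - a5 = 5; constraint 8: a4 + a5 = 4 — and the others hold by inspection.

Satisfiable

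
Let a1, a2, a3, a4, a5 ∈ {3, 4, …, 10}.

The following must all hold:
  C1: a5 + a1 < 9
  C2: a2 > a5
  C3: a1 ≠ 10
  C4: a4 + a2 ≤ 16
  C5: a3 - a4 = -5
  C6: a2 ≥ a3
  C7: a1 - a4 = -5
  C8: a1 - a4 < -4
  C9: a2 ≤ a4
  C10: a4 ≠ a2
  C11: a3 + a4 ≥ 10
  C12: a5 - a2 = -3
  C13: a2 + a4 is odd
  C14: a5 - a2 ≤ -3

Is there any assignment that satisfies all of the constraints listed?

Try a1 = 4, a2 = 6, a3 = 4, a4 = 9, a5 = 3.
Check constraint 1: a5 + a1 = 7; constraint 4: a4 + a2 = 15. The remaining constraints are straightforward to verify.

Satisfiable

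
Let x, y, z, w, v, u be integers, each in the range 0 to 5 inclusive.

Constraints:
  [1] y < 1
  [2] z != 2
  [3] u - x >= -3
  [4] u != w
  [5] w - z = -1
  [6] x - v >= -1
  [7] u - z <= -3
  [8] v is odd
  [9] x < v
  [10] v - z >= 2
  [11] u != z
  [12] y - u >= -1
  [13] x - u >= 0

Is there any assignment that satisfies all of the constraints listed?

Constraints 3, 6, 7, and 10 give z − u ≥ 3, u − x ≥ -3, x − v ≥ -1, v − z ≥ 2.
Adding all 4 inequalities: the left sides telescope to 0, and the right sides sum to 3 + (-3) + (-1) + 2 = 1. So 0 ≥ 1, which is false.

Unsatisfiable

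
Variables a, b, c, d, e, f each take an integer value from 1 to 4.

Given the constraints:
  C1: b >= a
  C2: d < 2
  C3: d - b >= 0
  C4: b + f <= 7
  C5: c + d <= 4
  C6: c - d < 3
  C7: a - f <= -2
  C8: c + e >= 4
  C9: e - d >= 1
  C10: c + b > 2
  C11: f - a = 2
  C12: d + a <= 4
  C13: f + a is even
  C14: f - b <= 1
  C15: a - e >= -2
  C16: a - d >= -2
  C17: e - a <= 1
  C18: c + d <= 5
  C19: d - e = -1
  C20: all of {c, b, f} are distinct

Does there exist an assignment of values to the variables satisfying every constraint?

Constraints 3, 7, 9, 14, and 17 give d − b ≥ 0, b − f ≥ -1, f − a ≥ 2, a − e ≥ -1, e − d ≥ 1.
Adding all 5 inequalities: the left sides telescope to 0, and the right sides sum to 0 + (-1) + 2 + (-1) + 1 = 1. So 0 ≥ 1, which is false.

Unsatisfiable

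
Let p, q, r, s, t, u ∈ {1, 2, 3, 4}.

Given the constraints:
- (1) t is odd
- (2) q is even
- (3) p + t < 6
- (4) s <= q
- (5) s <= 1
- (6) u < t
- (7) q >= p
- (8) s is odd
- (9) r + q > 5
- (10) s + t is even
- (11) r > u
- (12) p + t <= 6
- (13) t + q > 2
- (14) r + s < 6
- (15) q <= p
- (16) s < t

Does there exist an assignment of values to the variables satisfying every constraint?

Satisfiable

One satisfying assignment is p = 2, q = 2, r = 4, s = 1, t = 3, u = 2.
For the less obvious constraints — constraint 3: p + t = 5; constraint 9: r + q = 6 — and the others hold by inspection.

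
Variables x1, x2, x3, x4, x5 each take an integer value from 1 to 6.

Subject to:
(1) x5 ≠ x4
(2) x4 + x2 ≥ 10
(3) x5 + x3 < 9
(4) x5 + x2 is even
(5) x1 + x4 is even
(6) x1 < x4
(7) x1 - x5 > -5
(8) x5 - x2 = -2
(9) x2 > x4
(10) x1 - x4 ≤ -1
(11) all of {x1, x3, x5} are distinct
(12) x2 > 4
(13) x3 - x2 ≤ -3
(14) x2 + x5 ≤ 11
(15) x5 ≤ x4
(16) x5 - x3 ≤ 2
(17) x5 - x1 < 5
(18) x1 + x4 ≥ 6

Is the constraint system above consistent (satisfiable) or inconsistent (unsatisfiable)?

Satisfiable

Take x1 = 1, x2 = 6, x3 = 2, x4 = 5, x5 = 4. Then constraint 2: x4 + x2 = 11; constraint 3: x5 + x3 = 6, and every other listed constraint is also met.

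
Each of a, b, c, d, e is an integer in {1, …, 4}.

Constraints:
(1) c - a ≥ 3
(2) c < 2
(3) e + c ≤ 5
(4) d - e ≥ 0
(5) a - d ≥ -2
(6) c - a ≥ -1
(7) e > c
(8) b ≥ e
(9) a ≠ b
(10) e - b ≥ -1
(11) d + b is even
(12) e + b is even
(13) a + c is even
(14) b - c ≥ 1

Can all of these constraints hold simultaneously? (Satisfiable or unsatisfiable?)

Constraints 1, 4, 5, 10, and 14 give a − d ≥ -2, d − e ≥ 0, e − b ≥ -1, b − c ≥ 1, c − a ≥ 3.
Adding all 5 inequalities: the left sides telescope to 0, and the right sides sum to (-2) + 0 + (-1) + 1 + 3 = 1. So 0 ≥ 1, which is false.

Unsatisfiable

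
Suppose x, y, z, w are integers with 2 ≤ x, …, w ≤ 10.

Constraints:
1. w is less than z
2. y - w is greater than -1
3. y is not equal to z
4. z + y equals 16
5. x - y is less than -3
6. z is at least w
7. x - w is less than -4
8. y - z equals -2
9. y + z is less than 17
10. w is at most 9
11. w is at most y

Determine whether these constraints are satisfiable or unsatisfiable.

Satisfiable

Try x = 2, y = 7, z = 9, w = 7.
Check constraint 2: y - w = 0; constraint 4: z + y = 16; constraint 5: x - y = -5. The remaining constraints are straightforward to verify.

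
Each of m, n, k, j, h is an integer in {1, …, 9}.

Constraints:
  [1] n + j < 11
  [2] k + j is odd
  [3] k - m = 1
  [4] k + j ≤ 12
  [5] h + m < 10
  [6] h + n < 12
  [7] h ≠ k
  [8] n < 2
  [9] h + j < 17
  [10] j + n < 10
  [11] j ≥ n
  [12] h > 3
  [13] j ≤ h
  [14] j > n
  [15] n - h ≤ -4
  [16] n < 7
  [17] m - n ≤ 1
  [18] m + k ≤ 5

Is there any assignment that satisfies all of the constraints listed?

One satisfying assignment is m = 1, n = 1, k = 2, j = 7, h = 8.
For the less obvious constraints — constraint 1: n + j = 8; constraint 3: k - m = 1 — and the others hold by inspection.

Satisfiable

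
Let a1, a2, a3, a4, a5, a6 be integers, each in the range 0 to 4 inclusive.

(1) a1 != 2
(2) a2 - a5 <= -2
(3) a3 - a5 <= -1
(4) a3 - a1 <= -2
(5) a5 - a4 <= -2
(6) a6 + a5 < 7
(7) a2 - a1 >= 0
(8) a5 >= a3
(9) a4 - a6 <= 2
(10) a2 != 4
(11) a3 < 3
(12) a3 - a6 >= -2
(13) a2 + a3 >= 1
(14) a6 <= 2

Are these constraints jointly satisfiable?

Constraints 2, 4, 5, 7, 9, and 12 give a3 − a6 ≥ -2, a6 − a4 ≥ -2, a4 − a5 ≥ 2, a5 − a2 ≥ 2, a2 − a1 ≥ 0, a1 − a3 ≥ 2.
Adding all 6 inequalities: the left sides telescope to 0, and the right sides sum to (-2) + (-2) + 2 + 2 + 0 + 2 = 2. So 0 ≥ 2, which is false.

Unsatisfiable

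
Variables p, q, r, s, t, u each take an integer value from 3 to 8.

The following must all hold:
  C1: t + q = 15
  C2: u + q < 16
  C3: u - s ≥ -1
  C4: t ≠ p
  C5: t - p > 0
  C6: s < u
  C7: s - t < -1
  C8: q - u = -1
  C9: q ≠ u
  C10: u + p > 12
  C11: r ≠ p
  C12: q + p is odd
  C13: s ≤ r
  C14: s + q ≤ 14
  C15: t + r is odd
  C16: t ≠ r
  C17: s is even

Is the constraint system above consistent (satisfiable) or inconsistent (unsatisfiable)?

Try p = 6, q = 7, r = 7, s = 6, t = 8, u = 8.
Check constraint 1: t + q = 15; constraint 2: u + q = 15. The remaining constraints are straightforward to verify.

Satisfiable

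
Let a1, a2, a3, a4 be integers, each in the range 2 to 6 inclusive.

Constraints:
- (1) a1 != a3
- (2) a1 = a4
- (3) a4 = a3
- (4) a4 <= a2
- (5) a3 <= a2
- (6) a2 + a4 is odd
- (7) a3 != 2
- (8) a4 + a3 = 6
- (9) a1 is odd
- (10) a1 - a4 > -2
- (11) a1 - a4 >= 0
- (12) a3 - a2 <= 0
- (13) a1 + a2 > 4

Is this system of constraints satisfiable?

From constraints 2 and 3, a1 = a4 = a3, so a1 = a3. But constraint 1 says a1 ≠ a3. Contradiction.

Unsatisfiable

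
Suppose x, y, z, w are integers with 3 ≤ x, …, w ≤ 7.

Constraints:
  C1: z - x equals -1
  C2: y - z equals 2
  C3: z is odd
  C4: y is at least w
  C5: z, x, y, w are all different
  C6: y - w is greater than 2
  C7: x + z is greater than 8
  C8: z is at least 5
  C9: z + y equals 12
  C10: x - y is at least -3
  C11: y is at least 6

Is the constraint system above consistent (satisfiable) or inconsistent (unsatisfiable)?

Take x = 6, y = 7, z = 5, w = 3. Then constraint 1: z - x = -1; constraint 2: y - z = 2, and every other listed constraint is also met.

Satisfiable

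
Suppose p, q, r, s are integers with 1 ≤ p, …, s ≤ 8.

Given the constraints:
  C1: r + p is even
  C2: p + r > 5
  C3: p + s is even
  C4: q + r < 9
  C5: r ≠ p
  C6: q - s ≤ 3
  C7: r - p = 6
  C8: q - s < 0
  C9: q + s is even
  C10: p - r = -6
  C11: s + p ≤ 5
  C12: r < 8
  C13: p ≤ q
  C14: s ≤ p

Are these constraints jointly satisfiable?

Unsatisfiable

Constraints 8, 13, and 14 give s ≤ p, p ≤ q, q < s. Chaining: s ≤ p ≤ q < s, which forces s < s — impossible.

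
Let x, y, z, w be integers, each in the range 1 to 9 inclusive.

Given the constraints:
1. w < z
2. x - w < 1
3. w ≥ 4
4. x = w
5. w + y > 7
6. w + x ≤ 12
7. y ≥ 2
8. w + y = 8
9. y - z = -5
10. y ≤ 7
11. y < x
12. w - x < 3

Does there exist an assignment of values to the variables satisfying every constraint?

Setting (x, y, z, w) = (5, 3, 8, 5) satisfies everything: constraint 2: x - w = 0; constraint 5: w + y = 8, and the others follow.

Satisfiable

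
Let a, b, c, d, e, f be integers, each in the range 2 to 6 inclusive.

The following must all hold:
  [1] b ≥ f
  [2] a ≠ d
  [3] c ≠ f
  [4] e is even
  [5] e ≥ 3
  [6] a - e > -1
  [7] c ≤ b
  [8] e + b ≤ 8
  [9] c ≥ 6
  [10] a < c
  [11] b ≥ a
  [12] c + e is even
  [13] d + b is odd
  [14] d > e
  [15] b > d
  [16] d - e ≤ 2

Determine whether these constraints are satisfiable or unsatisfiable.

From constraint 5: e ≥ 3. From constraints 7 and 9: b ≥ c ≥ 6. Hence e + b ≥ 9. But constraint 8 requires e + b ≤ 8, and 8 < 9. Contradiction.

Unsatisfiable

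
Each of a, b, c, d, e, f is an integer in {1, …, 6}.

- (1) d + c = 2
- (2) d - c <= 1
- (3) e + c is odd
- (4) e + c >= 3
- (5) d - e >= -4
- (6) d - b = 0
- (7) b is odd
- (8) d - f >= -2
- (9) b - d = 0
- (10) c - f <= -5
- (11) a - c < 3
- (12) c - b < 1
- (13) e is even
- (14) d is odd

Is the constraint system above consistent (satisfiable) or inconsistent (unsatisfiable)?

Unsatisfiable

Constraints 2, 8, and 10 give c − d ≥ -1, d − f ≥ -2, f − c ≥ 5.
Adding all 3 inequalities: the left sides telescope to 0, and the right sides sum to (-1) + (-2) + 5 = 2. So 0 ≥ 2, which is false.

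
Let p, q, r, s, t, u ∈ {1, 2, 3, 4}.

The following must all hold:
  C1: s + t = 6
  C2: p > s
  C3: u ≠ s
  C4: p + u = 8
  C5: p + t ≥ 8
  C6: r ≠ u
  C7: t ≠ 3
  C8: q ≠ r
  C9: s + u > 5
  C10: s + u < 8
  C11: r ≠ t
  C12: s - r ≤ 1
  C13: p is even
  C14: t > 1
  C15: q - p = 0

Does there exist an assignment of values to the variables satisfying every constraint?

Take p = 4, q = 4, r = 3, s = 2, t = 4, u = 4. Then constraint 1: s + t = 6; constraint 4: p + u = 8; constraint 5: p + t = 8, and every other listed constraint is also met.

Satisfiable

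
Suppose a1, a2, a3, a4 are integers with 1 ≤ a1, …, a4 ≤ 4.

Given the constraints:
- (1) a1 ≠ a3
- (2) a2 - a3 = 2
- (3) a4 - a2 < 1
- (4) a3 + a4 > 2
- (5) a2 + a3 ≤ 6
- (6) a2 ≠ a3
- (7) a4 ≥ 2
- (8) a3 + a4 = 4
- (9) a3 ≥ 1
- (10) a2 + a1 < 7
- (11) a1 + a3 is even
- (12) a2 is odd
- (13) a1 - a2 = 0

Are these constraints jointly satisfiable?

Setting (a1, a2, a3, a4) = (3, 3, 1, 3) satisfies everything: constraint 2: a2 - a3 = 2; constraint 3: a4 - a2 = 0; constraint 4: a3 + a4 = 4, and the others follow.

Satisfiable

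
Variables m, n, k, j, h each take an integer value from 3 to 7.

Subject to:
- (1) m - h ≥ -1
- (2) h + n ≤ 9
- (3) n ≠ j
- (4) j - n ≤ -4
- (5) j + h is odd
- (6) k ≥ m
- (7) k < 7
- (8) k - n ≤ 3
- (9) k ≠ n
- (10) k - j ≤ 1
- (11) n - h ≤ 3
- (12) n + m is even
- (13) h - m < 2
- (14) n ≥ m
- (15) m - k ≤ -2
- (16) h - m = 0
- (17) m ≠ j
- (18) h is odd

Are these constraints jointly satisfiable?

Unsatisfiable

Constraints 1, 4, 10, 11, and 15 give j − k ≥ -1, k − m ≥ 2, m − h ≥ -1, h − n ≥ -3, n − j ≥ 4.
Adding all 5 inequalities: the left sides telescope to 0, and the right sides sum to (-1) + 2 + (-1) + (-3) + 4 = 1. So 0 ≥ 1, which is false.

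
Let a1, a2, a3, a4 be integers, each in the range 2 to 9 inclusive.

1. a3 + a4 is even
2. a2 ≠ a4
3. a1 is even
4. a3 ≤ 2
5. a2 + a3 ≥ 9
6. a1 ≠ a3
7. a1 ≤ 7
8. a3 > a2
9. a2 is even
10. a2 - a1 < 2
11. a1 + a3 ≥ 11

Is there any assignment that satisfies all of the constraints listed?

Unsatisfiable

From constraint 7: a1 ≤ 7. From constraint 4: a3 ≤ 2. Hence a1 + a3 ≤ 9. But constraint 11 requires a1 + a3 ≥ 11, and 11 > 9. Contradiction.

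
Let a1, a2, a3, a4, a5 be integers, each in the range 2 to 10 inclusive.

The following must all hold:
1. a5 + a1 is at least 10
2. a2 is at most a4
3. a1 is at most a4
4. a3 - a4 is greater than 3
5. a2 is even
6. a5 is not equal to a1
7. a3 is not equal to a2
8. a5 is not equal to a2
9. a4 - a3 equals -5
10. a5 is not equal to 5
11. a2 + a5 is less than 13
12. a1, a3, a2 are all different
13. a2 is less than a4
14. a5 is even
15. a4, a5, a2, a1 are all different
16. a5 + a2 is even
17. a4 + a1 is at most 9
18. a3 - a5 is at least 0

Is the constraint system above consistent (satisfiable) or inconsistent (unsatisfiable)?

Try a1 = 3, a2 = 2, a3 = 10, a4 = 5, a5 = 10.
Check constraint 1: a5 + a1 = 13; constraint 4: a3 - a4 = 5; constraint 9: a4 - a3 = -5. The remaining constraints are straightforward to verify.

Satisfiable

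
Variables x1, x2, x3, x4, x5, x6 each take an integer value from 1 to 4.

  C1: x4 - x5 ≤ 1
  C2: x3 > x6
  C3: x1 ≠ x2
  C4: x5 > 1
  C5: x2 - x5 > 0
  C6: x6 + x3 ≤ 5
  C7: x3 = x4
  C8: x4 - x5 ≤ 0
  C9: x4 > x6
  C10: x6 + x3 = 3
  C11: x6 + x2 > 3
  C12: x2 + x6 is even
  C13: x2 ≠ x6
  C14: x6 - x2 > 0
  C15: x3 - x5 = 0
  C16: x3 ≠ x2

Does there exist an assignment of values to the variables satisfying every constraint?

Unsatisfiable

Constraints 5, 8, 9, and 14 give x2 < x6, x6 < x4, x4 ≤ x5, x5 < x2. Chaining: x2 < x6 < x4 ≤ x5 < x2, which forces x2 < x2 — impossible.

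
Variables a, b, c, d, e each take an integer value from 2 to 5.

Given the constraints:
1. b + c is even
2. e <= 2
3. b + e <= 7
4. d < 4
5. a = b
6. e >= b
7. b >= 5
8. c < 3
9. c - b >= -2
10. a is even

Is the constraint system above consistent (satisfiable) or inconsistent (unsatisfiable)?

Unsatisfiable

From constraints 6 and 7: e ≥ b and b ≥ 5, so e ≥ 5. From constraint 2: e ≤ 2. But 2 < 5, so no value of e works.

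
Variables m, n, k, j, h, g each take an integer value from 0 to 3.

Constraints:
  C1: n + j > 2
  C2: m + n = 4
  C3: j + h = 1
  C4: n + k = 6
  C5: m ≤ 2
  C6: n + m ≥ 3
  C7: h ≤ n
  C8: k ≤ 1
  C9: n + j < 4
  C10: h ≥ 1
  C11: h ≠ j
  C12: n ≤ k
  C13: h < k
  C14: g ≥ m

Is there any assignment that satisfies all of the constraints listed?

Unsatisfiable

From constraint 5: m ≤ 2. From constraints 8 and 12: n ≤ k ≤ 1. Hence m + n ≤ 3. But constraint 2 requires m + n = 4, and 4 > 3. Contradiction.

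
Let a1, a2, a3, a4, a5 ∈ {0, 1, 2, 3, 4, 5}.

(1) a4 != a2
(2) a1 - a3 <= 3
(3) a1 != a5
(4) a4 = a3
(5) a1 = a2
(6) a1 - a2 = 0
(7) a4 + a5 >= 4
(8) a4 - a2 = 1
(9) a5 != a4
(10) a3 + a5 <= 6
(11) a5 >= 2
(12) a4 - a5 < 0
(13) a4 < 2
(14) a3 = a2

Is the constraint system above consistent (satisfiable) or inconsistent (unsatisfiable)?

From constraints 4 and 14, a4 = a3 = a2, so a4 = a2. But constraint 1 says a4 ≠ a2. Contradiction.

Unsatisfiable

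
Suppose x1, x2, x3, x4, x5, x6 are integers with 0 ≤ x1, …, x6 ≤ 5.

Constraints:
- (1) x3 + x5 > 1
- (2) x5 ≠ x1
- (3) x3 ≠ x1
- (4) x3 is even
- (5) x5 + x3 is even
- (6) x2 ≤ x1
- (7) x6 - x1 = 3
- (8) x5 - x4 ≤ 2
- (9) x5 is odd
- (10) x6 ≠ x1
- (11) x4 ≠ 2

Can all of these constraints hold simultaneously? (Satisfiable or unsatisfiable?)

Constraint 9 makes x5 odd and constraint 4 makes x3 even, so x5 + x3 must be odd. Constraint 5 says x5 + x3 is even — contradiction.

Unsatisfiable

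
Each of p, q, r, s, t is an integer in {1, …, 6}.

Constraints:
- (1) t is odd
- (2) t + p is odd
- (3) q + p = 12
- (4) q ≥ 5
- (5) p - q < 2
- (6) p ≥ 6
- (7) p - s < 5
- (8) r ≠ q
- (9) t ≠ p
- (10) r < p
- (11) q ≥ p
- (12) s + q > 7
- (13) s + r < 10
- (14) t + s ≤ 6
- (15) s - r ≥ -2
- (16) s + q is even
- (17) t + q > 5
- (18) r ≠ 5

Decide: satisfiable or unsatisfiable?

Satisfiable

One satisfying assignment is p = 6, q = 6, r = 3, s = 4, t = 1.
For the less obvious constraints — constraint 3: q + p = 12; constraint 5: p - q = 0; constraint 7: p - s = 2 — and the others hold by inspection.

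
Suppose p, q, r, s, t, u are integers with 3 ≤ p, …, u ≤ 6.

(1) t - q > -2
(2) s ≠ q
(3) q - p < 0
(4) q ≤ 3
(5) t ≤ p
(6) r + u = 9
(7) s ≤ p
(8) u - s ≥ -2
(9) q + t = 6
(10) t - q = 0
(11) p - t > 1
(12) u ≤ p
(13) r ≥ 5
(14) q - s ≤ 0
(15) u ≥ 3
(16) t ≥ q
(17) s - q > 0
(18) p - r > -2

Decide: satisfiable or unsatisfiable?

The assignment p = 6, q = 3, r = 6, s = 5, t = 3, u = 3 works:
  constraint 1 holds since t - q = 0.
  constraint 3 holds since q - p = -3.
The rest check out directly.

Satisfiable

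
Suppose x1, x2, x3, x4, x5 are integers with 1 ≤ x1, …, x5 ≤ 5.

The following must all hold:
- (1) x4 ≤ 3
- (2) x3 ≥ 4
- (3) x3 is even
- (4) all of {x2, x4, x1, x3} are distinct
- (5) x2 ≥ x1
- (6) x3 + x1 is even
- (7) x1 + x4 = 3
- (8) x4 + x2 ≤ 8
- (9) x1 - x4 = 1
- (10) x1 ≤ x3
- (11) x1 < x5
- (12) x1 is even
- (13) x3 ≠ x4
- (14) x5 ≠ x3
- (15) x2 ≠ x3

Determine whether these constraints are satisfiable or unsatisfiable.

Try x1 = 2, x2 = 5, x3 = 4, x4 = 1, x5 = 3.
Check constraint 7: x1 + x4 = 3; constraint 8: x4 + x2 = 6. The remaining constraints are straightforward to verify.

Satisfiable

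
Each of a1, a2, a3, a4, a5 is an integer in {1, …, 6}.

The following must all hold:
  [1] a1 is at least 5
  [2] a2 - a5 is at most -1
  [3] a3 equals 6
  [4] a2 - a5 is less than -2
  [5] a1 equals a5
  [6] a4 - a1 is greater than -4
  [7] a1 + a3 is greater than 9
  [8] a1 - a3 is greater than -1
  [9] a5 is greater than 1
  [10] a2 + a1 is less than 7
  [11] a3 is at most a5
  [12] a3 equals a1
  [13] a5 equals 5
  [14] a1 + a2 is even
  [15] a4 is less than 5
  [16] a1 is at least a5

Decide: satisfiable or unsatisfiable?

Constraint 3 fixes a3 = 6 and constraint 13 fixes a5 = 5. Constraints 5 and 12 give a3 = a1 = a5, so a3 = a5. But 6 ≠ 5 — contradiction.

Unsatisfiable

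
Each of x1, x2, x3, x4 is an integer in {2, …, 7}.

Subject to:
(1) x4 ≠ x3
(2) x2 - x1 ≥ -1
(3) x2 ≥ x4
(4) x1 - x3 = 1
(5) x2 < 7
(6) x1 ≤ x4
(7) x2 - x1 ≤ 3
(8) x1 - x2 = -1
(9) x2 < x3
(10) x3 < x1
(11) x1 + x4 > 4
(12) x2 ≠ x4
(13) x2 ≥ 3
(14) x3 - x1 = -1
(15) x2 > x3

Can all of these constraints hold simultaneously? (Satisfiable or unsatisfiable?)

Constraints 3, 6, 9, and 10 give x1 ≤ x4, x4 ≤ x2, x2 < x3, x3 < x1. Chaining: x1 ≤ x4 ≤ x2 < x3 < x1, which forces x1 < x1 — impossible.

Unsatisfiable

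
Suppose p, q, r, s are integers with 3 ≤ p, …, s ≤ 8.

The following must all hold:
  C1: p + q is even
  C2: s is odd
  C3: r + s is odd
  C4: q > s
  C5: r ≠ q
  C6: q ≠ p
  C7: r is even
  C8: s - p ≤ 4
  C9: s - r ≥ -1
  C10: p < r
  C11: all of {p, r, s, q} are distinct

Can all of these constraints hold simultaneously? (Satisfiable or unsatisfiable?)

Try p = 4, q = 8, r = 6, s = 7.
Check constraint 8: s - p = 3; constraint 9: s - r = 1. The remaining constraints are straightforward to verify.

Satisfiable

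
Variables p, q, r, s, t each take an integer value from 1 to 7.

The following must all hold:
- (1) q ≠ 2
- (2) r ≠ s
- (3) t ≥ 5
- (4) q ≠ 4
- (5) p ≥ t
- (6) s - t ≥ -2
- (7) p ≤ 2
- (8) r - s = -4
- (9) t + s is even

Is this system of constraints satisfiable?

Unsatisfiable

From constraints 3 and 5: p ≥ t and t ≥ 5, so p ≥ 5. From constraint 7: p ≤ 2. But 2 < 5, so no value of p works.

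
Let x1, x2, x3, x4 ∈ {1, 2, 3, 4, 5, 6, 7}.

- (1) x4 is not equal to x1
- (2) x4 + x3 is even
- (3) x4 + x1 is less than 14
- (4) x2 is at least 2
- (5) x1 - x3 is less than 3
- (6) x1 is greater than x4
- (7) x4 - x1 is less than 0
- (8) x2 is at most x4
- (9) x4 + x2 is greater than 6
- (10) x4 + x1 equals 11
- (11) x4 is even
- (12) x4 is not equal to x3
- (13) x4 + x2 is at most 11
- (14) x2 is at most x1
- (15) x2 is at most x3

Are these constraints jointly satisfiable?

Take x1 = 7, x2 = 4, x3 = 6, x4 = 4. Then constraint 3: x4 + x1 = 11; constraint 5: x1 - x3 = 1, and every other listed constraint is also met.

Satisfiable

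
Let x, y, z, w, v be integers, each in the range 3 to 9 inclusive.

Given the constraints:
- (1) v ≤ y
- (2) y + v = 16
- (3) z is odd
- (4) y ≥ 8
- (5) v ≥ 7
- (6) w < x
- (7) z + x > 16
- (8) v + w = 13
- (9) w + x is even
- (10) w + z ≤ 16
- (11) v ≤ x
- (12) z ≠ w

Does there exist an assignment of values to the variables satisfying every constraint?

The assignment x = 9, y = 8, z = 9, w = 5, v = 8 works:
  constraint 2 holds since y + v = 16.
  constraint 7 holds since z + x = 18.
  constraint 8 holds since v + w = 13.
The rest check out directly.

Satisfiable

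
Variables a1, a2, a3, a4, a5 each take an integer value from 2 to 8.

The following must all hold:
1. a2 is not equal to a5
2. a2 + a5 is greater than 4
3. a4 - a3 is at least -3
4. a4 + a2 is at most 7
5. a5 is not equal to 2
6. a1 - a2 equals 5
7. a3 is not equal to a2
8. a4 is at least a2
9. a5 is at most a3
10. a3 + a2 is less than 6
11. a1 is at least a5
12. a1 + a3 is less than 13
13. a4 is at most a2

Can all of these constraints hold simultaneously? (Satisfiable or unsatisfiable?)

Satisfiable

Take a1 = 7, a2 = 2, a3 = 3, a4 = 2, a5 = 3. Then constraint 2: a2 + a5 = 5; constraint 3: a4 - a3 = -1; constraint 4: a4 + a2 = 4, and every other listed constraint is also met.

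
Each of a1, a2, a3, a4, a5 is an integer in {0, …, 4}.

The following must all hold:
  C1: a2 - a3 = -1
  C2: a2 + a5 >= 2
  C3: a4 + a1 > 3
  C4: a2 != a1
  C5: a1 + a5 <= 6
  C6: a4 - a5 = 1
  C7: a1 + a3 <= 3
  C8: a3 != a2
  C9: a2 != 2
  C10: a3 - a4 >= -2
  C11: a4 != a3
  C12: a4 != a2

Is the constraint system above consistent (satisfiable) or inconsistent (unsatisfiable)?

Take a1 = 1, a2 = 0, a3 = 1, a4 = 3, a5 = 2. Then constraint 1: a2 - a3 = -1; constraint 2: a2 + a5 = 2; constraint 3: a4 + a1 = 4, and every other listed constraint is also met.

Satisfiable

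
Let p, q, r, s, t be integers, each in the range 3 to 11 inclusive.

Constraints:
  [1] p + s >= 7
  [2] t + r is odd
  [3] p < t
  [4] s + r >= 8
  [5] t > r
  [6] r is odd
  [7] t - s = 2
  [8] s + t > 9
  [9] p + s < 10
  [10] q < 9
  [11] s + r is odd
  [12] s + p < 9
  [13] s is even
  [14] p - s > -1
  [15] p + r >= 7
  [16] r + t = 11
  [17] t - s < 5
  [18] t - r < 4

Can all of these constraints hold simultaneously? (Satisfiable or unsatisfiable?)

Satisfiable

Setting (p, q, r, s, t) = (4, 6, 5, 4, 6) satisfies everything: constraint 1: p + s = 8; constraint 4: s + r = 9; constraint 7: t - s = 2, and the others follow.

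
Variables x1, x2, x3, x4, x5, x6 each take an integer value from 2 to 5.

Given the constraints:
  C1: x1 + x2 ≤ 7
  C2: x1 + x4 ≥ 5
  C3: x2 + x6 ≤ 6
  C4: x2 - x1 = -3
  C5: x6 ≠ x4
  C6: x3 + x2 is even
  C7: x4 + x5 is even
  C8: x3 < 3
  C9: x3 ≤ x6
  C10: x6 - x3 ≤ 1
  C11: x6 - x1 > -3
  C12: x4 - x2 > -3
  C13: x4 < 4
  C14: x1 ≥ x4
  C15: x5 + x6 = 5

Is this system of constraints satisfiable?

Setting (x1, x2, x3, x4, x5, x6) = (5, 2, 2, 2, 2, 3) satisfies everything: constraint 1: x1 + x2 = 7; constraint 2: x1 + x4 = 7, and the others follow.

Satisfiable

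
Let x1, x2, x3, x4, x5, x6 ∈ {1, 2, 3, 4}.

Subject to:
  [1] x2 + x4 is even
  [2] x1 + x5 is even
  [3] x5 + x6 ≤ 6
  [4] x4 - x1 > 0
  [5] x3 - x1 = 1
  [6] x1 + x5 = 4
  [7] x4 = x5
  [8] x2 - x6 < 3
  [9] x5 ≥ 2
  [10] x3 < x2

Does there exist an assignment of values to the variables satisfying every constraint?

Satisfiable

Try x1 = 1, x2 = 3, x3 = 2, x4 = 3, x5 = 3, x6 = 2.
Check constraint 3: x5 + x6 = 5; constraint 4: x4 - x1 = 2. The remaining constraints are straightforward to verify.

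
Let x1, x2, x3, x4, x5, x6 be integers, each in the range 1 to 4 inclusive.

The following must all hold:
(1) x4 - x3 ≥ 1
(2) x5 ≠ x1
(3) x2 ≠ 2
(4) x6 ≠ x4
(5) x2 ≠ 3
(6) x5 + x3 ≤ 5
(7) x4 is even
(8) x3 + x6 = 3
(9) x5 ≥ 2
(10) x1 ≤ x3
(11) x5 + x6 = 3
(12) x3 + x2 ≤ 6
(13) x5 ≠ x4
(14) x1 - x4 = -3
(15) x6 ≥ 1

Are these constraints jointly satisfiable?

Satisfiable

One satisfying assignment is x1 = 1, x2 = 1, x3 = 2, x4 = 4, x5 = 2, x6 = 1.
For the less obvious constraints — constraint 1: x4 - x3 = 2; constraint 6: x5 + x3 = 4; constraint 8: x3 + x6 = 3 — and the others hold by inspection.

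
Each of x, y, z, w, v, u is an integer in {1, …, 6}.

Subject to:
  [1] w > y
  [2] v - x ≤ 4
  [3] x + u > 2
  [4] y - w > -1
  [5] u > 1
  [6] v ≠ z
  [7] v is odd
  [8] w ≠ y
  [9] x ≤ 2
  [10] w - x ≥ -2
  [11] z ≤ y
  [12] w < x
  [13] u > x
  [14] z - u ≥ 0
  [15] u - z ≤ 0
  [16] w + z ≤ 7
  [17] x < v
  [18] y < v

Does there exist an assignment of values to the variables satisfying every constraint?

Constraints 1, 11, 12, 13, and 14 give y < w, w < x, x < u, u ≤ z, z ≤ y. Chaining: y < w < x < u ≤ z ≤ y, which forces y < y — impossible.

Unsatisfiable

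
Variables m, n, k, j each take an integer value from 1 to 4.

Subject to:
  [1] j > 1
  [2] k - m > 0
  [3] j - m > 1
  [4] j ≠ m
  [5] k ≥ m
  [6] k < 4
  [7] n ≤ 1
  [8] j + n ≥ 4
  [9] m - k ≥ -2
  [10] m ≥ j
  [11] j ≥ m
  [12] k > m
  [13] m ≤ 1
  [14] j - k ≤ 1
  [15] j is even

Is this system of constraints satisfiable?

Unsatisfiable

From constraints 10 and 13: j ≤ m ≤ 1. From constraint 7: n ≤ 1. Hence j + n ≤ 2. But constraint 8 requires j + n ≥ 4, and 4 > 2. Contradiction.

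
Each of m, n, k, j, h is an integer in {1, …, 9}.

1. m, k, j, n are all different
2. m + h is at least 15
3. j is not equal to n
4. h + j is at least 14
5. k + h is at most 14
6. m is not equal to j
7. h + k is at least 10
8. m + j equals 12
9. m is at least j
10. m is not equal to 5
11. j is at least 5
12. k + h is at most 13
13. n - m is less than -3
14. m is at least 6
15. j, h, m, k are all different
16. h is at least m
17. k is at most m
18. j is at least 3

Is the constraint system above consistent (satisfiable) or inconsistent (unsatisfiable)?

Satisfiable

Setting (m, n, k, j, h) = (7, 1, 3, 5, 9) satisfies everything: constraint 2: m + h = 16; constraint 4: h + j = 14, and the others follow.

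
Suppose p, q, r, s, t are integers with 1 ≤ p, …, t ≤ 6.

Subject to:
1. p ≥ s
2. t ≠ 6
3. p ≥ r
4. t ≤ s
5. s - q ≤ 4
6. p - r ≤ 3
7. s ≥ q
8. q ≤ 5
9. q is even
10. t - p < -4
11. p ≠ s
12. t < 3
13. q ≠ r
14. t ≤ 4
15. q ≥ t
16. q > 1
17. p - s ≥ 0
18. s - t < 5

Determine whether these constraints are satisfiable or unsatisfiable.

Satisfiable

Setting (p, q, r, s, t) = (6, 2, 5, 3, 1) satisfies everything: constraint 5: s - q = 1; constraint 6: p - r = 1, and the others follow.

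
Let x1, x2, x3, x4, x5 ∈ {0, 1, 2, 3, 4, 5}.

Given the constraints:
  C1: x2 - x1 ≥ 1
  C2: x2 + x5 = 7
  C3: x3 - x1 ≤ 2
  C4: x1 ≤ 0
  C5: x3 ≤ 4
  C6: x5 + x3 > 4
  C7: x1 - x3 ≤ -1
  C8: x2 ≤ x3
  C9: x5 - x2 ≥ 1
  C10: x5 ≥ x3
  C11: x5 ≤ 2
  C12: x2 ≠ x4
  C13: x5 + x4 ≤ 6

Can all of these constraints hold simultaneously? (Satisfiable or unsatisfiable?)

From constraints 5 and 8: x2 ≤ x3 ≤ 4. From constraint 11: x5 ≤ 2. Hence x2 + x5 ≤ 6. But constraint 2 requires x2 + x5 = 7, and 7 > 6. Contradiction.

Unsatisfiable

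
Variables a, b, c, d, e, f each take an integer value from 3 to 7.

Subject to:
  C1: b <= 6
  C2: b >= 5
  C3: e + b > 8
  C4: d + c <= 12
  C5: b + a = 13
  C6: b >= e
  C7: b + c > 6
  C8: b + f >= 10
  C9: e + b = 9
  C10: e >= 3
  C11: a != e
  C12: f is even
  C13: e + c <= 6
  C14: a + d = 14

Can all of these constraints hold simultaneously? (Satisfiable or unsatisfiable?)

Try a = 7, b = 6, c = 3, d = 7, e = 3, f = 6.
Check constraint 3: e + b = 9; constraint 4: d + c = 10; constraint 5: b + a = 13. The remaining constraints are straightforward to verify.

Satisfiable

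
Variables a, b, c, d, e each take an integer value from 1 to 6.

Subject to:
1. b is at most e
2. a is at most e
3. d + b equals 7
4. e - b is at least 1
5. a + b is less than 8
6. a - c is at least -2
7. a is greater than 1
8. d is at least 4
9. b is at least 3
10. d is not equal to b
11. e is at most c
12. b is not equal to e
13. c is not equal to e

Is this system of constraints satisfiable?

Satisfiable

Try a = 4, b = 3, c = 5, d = 4, e = 4.
Check constraint 3: d + b = 7; constraint 4: e - b = 1; constraint 5: a + b = 7. The remaining constraints are straightforward to verify.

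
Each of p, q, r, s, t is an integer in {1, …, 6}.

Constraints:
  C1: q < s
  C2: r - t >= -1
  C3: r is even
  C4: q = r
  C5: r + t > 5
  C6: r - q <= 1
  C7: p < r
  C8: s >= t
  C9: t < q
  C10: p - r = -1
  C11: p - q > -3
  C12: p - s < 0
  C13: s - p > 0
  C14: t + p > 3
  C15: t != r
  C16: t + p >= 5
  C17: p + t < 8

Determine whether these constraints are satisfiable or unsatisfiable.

Satisfiable

The assignment p = 3, q = 4, r = 4, s = 5, t = 3 works:
  constraint 2 holds since r - t = 1.
  constraint 5 holds since r + t = 7.
The rest check out directly.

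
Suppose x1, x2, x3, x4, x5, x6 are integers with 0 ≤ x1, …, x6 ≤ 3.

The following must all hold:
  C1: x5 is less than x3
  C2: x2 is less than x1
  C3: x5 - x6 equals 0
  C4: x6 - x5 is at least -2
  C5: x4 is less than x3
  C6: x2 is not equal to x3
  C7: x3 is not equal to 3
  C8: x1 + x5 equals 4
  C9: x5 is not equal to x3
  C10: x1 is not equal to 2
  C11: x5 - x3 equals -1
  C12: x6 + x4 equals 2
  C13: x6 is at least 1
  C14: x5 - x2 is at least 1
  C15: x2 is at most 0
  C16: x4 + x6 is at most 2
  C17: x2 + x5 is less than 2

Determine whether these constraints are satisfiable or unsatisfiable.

Try x1 = 3, x2 = 0, x3 = 2, x4 = 1, x5 = 1, x6 = 1.
Check constraint 3: x5 - x6 = 0; constraint 4: x6 - x5 = 0; constraint 8: x1 + x5 = 4. The remaining constraints are straightforward to verify.

Satisfiable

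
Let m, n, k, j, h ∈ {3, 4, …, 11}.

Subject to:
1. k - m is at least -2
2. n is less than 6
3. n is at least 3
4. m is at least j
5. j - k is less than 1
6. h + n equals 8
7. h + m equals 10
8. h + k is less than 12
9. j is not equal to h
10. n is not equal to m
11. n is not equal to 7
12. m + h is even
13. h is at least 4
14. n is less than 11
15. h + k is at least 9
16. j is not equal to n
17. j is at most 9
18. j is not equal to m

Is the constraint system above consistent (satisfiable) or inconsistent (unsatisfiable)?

The assignment m = 6, n = 4, k = 5, j = 3, h = 4 works:
  constraint 1 holds since k - m = -1.
  constraint 5 holds since j - k = -2.
The rest check out directly.

Satisfiable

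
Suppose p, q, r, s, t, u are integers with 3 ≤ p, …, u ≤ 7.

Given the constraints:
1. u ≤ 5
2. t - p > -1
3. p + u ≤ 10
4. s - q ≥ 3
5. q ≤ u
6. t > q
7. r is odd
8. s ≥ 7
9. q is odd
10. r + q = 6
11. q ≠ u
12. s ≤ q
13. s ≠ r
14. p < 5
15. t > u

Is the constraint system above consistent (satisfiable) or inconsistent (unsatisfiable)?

From constraints 8 and 12: q ≥ s and s ≥ 7, so q ≥ 7. From constraints 1 and 5: q ≤ u and u ≤ 5, so q ≤ 5. But 5 < 7, so no value of q works.

Unsatisfiable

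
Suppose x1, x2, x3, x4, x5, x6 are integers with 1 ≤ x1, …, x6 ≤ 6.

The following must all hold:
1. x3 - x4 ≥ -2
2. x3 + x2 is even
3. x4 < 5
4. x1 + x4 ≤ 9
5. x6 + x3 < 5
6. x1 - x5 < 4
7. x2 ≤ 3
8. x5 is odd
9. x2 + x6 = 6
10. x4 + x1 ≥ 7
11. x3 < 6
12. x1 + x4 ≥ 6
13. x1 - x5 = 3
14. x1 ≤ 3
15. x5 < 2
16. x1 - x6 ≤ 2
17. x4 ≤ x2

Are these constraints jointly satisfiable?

Unsatisfiable

From constraints 7 and 17: x4 ≤ x2 ≤ 3. From constraint 14: x1 ≤ 3. Hence x4 + x1 ≤ 6. But constraint 10 requires x4 + x1 ≥ 7, and 7 > 6. Contradiction.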